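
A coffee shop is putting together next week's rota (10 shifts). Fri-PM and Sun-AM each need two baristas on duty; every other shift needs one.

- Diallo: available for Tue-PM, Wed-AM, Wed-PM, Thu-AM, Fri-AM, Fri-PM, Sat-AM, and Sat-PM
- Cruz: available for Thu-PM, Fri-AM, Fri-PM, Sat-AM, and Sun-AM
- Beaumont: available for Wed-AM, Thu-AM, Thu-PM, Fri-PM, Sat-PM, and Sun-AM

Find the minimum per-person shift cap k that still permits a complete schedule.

With 3 baristas and 12 worker-slots to fill, someone must work at least ⌈12/3⌉ = 4 shifts, so k ≥ 4.
k = 4 works: Tue-PM→Diallo, Wed-AM→Diallo, Wed-PM→Diallo, Thu-AM→Diallo, Thu-PM→Beaumont, Fri-AM→Cruz, Fri-PM→Cruz+Beaumont, Sat-AM→Cruz, Sat-PM→Beaumont, Sun-AM→Cruz+Beaumont.
Loads: Diallo 4, Cruz 4, Beaumont 4 — all ≤ 4.

4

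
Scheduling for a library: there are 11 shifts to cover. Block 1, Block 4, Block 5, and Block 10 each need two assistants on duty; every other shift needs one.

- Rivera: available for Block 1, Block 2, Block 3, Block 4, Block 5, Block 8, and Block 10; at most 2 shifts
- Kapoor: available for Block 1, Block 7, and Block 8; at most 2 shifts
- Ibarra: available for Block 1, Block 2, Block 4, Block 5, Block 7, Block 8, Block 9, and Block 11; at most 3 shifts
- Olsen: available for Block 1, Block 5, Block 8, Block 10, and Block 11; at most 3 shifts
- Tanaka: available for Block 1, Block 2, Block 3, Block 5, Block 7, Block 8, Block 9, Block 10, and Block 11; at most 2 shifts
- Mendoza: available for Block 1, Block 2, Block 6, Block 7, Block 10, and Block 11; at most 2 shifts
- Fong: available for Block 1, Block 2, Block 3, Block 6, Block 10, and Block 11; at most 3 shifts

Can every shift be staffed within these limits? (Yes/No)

Block 4 can only be covered by Rivera and Ibarra, so that assignment is forced.
One valid schedule: Block 1→Mendoza+Fong, Block 2→Ibarra, Block 3→Rivera, Block 4→Rivera+Ibarra, Block 5→Olsen+Tanaka, Block 6→Mendoza, Block 7→Kapoor, Block 8→Kapoor, Block 9→Ibarra, Block 10→Olsen+Tanaka, Block 11→Olsen.
Loads: Rivera 2/2, Kapoor 2/2, Ibarra 3/3, Olsen 3/3, Tanaka 2/2, Mendoza 2/2, Fong 1/3 — all within limits.

Yes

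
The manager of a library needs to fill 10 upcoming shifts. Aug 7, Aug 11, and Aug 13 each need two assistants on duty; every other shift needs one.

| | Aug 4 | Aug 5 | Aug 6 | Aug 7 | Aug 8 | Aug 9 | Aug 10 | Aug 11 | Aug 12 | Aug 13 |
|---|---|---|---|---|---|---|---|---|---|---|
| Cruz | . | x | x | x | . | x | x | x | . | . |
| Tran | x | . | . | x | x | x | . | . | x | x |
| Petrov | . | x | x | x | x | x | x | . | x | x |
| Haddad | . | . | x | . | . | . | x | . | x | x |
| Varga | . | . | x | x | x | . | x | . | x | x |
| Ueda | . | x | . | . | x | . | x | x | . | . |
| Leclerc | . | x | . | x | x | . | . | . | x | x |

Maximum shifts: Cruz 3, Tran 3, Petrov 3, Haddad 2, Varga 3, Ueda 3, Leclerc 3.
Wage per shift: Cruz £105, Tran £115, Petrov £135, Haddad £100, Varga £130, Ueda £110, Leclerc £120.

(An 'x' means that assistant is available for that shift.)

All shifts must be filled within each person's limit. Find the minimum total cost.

£1430

Aug 4 can only be covered by Tran, so that assignment is forced.
Aug 11 can only be covered by Cruz and Ueda, so that assignment is forced.
Picking the cheapest available assistant for each shift independently would cost £1385, but that ignores the shift limits.
An optimal schedule: Aug 4→Tran, Aug 5→Cruz, Aug 6→Haddad, Aug 7→Tran+Leclerc, Aug 8→Ueda, Aug 9→Cruz, Aug 10→Ueda, Aug 11→Cruz+Ueda, Aug 12→Haddad, Aug 13→Tran+Leclerc.
Total: 115 + 105 + 100 + 115 + 120 + 110 + 105 + 110 + 105 + 110 + 100 + 115 + 120 = £1430.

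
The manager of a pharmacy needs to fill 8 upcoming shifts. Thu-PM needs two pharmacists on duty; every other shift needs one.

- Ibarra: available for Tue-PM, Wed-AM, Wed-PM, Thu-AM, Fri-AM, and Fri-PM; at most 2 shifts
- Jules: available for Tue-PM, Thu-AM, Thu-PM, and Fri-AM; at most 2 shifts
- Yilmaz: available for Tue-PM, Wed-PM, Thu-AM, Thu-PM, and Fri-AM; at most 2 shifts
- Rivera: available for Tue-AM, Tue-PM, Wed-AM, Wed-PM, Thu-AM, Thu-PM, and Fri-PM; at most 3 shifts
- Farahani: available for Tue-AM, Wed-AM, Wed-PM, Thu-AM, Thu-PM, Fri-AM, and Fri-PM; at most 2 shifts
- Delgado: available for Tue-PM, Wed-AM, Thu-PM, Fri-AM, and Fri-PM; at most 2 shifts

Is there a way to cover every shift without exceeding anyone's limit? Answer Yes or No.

Yes

One valid schedule: Tue-AM→Rivera, Tue-PM→Jules, Wed-AM→Ibarra, Wed-PM→Ibarra, Thu-AM→Jules, Thu-PM→Yilmaz+Rivera, Fri-AM→Yilmaz, Fri-PM→Rivera.
Loads: Ibarra 2/2, Jules 2/2, Yilmaz 2/2, Rivera 3/3, Farahani 0/2, Delgado 0/2 — all within limits.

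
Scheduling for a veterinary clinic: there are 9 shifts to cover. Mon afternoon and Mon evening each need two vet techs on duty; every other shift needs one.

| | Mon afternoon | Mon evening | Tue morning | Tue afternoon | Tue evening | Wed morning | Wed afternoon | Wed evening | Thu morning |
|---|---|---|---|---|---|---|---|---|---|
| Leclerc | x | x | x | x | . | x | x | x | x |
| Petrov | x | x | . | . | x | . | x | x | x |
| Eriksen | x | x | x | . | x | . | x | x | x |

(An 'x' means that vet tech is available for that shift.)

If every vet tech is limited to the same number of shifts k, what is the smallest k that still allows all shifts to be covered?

4

With 3 vet techs and 11 worker-slots to fill, someone must work at least ⌈11/3⌉ = 4 shifts, so k ≥ 4.
k = 4 works: Mon afternoon→Leclerc+Petrov, Mon evening→Petrov+Eriksen, Tue morning→Leclerc, Tue afternoon→Leclerc, Tue evening→Petrov, Wed morning→Leclerc, Wed afternoon→Petrov, Wed evening→Eriksen, Thu morning→Eriksen.
Loads: Leclerc 4, Petrov 4, Eriksen 3 — all ≤ 4.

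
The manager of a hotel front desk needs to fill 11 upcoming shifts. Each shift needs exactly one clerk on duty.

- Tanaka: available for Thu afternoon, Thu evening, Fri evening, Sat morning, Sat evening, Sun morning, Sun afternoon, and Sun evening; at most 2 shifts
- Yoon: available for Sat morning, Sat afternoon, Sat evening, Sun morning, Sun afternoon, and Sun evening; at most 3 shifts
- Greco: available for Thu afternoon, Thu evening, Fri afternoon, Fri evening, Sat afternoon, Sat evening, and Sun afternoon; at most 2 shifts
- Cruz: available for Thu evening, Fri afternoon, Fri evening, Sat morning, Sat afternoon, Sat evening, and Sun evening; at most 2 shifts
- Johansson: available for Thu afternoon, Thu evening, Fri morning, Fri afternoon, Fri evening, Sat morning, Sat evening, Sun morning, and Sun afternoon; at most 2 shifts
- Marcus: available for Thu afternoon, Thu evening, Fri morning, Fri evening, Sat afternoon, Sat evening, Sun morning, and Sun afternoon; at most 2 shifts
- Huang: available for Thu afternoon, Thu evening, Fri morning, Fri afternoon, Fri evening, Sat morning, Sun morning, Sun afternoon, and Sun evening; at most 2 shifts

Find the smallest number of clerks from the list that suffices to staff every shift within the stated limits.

11 slots to fill and no one can take more than 3, so at least ⌈11/3⌉ = 4 clerks are needed.
Any 4 clerks together have capacity at most 3+2+2+2 = 9 < 11 slots, so 4 can never suffice.
Tanaka, Yoon, Greco, Cruz, and Johansson alone can cover everything: Thu afternoon→Tanaka, Thu evening→Greco, Fri morning→Johansson, Fri afternoon→Greco, Fri evening→Cruz, Sat morning→Yoon, Sat afternoon→Yoon, Sat evening→Cruz, Sun morning→Tanaka, Sun afternoon→Johansson, Sun evening→Yoon.

5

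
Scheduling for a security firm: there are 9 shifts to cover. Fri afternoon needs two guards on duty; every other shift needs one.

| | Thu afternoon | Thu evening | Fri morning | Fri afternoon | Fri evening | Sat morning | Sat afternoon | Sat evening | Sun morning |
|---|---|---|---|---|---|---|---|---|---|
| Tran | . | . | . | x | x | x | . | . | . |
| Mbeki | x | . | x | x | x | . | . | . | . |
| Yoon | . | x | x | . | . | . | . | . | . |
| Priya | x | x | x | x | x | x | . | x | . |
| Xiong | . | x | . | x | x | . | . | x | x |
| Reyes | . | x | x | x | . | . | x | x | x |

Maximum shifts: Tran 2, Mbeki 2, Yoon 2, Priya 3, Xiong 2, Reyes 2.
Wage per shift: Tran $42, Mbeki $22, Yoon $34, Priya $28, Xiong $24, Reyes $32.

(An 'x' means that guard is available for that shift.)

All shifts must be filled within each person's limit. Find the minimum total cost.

$274

Sat afternoon can only be covered by Reyes, so that assignment is forced.
Picking the cheapest available guard for each shift independently would cost $244, but that ignores the shift limits.
An optimal schedule: Thu afternoon→Mbeki, Thu evening→Priya, Fri morning→Yoon, Fri afternoon→Priya+Reyes, Fri evening→Mbeki, Sat morning→Priya, Sat afternoon→Reyes, Sat evening→Xiong, Sun morning→Xiong.
Total: 22 + 28 + 34 + 28 + 32 + 22 + 28 + 32 + 24 + 24 = $274.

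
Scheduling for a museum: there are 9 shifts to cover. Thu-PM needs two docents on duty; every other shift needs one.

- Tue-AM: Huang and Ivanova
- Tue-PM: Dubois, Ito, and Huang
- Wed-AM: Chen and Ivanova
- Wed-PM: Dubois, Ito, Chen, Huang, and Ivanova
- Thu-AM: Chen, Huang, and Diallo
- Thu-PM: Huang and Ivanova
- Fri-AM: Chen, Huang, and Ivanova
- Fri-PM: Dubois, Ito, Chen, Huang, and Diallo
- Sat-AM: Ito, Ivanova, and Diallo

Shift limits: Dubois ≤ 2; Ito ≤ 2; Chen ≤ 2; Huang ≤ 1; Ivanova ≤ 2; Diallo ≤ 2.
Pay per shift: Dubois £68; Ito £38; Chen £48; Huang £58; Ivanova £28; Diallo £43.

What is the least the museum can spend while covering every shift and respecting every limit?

£440

Thu-PM can only be covered by Huang and Ivanova, so that assignment is forced.
Picking the cheapest available docent for each shift independently would cost £345, but that ignores the shift limits.
An optimal schedule: Tue-AM→Ivanova, Tue-PM→Ito, Wed-AM→Chen, Wed-PM→Dubois, Thu-AM→Diallo, Thu-PM→Ivanova+Huang, Fri-AM→Chen, Fri-PM→Diallo, Sat-AM→Ito.
Total: 28 + 38 + 48 + 68 + 43 + 28 + 58 + 48 + 43 + 38 = £440.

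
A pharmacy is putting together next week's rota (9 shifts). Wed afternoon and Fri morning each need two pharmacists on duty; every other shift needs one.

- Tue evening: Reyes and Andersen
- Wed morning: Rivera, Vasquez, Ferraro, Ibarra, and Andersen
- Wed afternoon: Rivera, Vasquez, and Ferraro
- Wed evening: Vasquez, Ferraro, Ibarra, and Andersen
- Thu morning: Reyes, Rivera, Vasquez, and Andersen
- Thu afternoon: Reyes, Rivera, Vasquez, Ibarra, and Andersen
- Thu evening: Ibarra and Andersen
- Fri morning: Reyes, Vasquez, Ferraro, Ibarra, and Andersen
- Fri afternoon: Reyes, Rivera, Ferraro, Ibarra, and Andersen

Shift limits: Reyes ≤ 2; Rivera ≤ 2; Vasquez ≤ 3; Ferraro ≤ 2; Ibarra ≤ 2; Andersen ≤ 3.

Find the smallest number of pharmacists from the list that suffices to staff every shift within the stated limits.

11 slots to fill and no one can take more than 3, so at least ⌈11/3⌉ = 4 pharmacists are needed.
Any 4 pharmacists together have capacity at most 3+3+2+2 = 10 < 11 slots, so 4 can never suffice.
Reyes, Rivera, Vasquez, Ferraro, and Ibarra alone can cover everything: Tue evening→Reyes, Wed morning→Rivera, Wed afternoon→Rivera+Vasquez, Wed evening→Vasquez, Thu morning→Reyes, Thu afternoon→Vasquez, Thu evening→Ibarra, Fri morning→Ferraro+Ibarra, Fri afternoon→Ferraro.

5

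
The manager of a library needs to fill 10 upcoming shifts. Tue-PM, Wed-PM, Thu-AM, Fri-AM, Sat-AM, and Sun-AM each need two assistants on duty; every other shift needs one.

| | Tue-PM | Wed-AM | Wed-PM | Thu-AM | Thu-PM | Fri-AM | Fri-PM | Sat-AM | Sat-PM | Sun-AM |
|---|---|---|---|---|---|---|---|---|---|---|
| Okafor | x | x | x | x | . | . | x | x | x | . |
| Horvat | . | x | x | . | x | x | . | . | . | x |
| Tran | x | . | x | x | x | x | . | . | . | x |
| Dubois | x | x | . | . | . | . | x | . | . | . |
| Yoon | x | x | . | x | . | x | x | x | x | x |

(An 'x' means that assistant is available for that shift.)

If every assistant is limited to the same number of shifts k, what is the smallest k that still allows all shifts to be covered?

With 5 assistants and 16 worker-slots to fill, someone must work at least ⌈16/5⌉ = 4 shifts, so k ≥ 4.
k = 4 works: Tue-PM→Tran+Dubois, Wed-AM→Dubois, Wed-PM→Okafor+Horvat, Thu-AM→Okafor+Tran, Thu-PM→Horvat, Fri-AM→Horvat+Tran, Fri-PM→Dubois, Sat-AM→Okafor+Yoon, Sat-PM→Okafor, Sun-AM→Horvat+Tran.
Loads: Okafor 4, Horvat 4, Tran 4, Dubois 3, Yoon 1 — all ≤ 4.

4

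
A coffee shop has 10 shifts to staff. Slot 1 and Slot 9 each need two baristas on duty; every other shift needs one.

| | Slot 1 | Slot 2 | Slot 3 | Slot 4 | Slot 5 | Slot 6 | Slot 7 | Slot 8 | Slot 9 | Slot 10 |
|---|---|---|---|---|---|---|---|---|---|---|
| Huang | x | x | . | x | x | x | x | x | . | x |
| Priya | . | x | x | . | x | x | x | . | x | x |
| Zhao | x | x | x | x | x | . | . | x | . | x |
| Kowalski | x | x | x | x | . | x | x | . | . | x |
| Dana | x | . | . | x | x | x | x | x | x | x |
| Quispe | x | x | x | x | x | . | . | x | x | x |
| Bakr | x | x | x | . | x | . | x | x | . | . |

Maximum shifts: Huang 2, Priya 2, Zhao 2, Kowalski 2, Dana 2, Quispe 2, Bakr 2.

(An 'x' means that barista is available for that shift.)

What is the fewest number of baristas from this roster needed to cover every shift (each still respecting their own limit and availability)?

12 slots to fill and no one can take more than 2, so at least ⌈12/2⌉ = 6 baristas are needed.
Huang, Priya, Zhao, Kowalski, Dana, and Quispe alone can cover everything: Slot 1→Kowalski+Quispe, Slot 2→Zhao, Slot 3→Priya, Slot 4→Kowalski, Slot 5→Dana, Slot 6→Huang, Slot 7→Huang, Slot 8→Zhao, Slot 9→Priya+Dana, Slot 10→Quispe.

6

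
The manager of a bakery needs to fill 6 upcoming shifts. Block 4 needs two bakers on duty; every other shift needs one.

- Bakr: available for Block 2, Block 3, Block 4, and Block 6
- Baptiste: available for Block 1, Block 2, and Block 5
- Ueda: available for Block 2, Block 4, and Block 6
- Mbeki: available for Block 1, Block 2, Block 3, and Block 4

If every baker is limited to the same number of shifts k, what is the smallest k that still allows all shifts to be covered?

2

With 4 bakers and 7 worker-slots to fill, someone must work at least ⌈7/4⌉ = 2 shifts, so k ≥ 2.
k = 2 works: Block 1→Baptiste, Block 2→Ueda, Block 3→Bakr, Block 4→Ueda+Mbeki, Block 5→Baptiste, Block 6→Bakr.
Loads: Bakr 2, Baptiste 2, Ueda 2, Mbeki 1 — all ≤ 2.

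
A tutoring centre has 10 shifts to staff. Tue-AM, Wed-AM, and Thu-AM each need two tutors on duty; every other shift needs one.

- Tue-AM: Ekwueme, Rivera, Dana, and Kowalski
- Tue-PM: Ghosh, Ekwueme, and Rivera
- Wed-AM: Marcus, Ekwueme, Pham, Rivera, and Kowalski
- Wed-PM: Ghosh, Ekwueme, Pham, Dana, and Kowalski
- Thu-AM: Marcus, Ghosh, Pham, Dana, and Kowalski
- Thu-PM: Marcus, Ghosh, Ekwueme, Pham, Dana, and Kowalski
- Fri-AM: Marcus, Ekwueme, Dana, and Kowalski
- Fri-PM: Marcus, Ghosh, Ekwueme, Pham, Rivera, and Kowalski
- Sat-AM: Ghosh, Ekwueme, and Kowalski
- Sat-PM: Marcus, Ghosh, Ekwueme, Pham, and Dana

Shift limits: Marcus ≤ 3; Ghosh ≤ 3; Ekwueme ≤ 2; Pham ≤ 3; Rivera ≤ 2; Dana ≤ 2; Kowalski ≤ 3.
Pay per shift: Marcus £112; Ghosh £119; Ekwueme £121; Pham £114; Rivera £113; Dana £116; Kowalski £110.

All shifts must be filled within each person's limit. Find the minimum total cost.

£1466

Picking the cheapest available tutor for each shift independently would cost £1442, but that ignores the shift limits.
An optimal schedule: Tue-AM→Rivera+Dana, Tue-PM→Rivera, Wed-AM→Marcus+Pham, Wed-PM→Kowalski, Thu-AM→Pham+Dana, Thu-PM→Marcus, Fri-AM→Kowalski, Fri-PM→Pham, Sat-AM→Kowalski, Sat-PM→Marcus.
Total: 113 + 116 + 113 + 112 + 114 + 110 + 114 + 116 + 112 + 110 + 114 + 110 + 112 = £1466.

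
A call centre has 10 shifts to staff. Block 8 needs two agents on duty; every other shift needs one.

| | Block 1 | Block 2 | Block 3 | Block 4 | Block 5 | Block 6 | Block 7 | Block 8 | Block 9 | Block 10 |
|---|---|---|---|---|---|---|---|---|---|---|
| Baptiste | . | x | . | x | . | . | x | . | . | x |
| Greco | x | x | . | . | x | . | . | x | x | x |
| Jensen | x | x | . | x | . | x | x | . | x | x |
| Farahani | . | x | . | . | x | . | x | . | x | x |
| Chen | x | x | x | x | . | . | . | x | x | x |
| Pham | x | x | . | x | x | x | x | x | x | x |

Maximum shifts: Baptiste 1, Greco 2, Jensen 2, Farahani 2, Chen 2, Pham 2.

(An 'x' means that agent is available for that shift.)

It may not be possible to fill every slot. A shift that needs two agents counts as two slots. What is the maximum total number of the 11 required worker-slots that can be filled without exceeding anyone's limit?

Total capacity across all agents is 1+2+2+2+2+2 = 11, and 11 slots are needed, so at most 11 can be filled.
An assignment achieving 11: Block 1→Jensen, Block 2→Pham, Block 3→Chen, Block 4→Baptiste, Block 5→Greco, Block 6→Jensen, Block 7→Farahani, Block 8→Greco+Chen, Block 9→Farahani, Block 10→Pham.
Loads: Baptiste 1/1, Greco 2/2, Jensen 2/2, Farahani 2/2, Chen 2/2, Pham 2/2.

11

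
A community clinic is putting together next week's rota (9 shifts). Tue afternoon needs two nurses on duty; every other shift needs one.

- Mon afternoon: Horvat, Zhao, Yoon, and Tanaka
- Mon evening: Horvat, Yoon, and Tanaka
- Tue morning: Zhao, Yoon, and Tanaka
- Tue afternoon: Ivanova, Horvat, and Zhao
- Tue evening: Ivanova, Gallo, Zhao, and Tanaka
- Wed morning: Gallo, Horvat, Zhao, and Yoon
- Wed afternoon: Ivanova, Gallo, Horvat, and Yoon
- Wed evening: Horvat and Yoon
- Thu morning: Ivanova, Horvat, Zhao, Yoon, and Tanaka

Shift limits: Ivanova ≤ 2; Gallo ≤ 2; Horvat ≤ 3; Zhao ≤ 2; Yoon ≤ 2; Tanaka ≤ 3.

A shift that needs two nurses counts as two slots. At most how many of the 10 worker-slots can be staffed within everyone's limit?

Total capacity across all nurses is 2+2+3+2+2+3 = 14, and 10 slots are needed, so at most 10 can be filled.
An assignment achieving 10: Mon afternoon→Zhao, Mon evening→Horvat, Tue morning→Zhao, Tue afternoon→Ivanova+Horvat, Tue evening→Ivanova, Wed morning→Gallo, Wed afternoon→Gallo, Wed evening→Horvat, Thu morning→Yoon.
Loads: Ivanova 2/2, Gallo 2/2, Horvat 3/3, Zhao 2/2, Yoon 1/2, Tanaka 0/3.

10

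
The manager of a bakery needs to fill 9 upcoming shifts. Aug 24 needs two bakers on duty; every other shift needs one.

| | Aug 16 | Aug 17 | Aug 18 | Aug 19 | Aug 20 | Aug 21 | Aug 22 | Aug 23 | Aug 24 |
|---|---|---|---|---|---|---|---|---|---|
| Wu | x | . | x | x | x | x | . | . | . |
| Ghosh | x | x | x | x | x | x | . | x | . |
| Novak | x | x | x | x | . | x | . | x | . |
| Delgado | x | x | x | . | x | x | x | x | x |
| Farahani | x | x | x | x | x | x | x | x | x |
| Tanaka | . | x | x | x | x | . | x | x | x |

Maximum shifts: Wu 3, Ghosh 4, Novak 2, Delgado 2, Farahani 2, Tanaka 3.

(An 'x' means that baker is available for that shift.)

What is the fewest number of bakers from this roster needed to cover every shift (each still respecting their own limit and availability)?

4

10 slots to fill and no one can take more than 4, so at least ⌈10/4⌉ = 3 bakers are needed.
No set of 3 bakers can cover every shift (each such set leaves at least one shift with no one available or exceeds a cap).
Wu, Ghosh, Delgado, and Farahani alone can cover everything: Aug 16→Wu, Aug 17→Ghosh, Aug 18→Wu, Aug 19→Wu, Aug 20→Ghosh, Aug 21→Ghosh, Aug 22→Delgado, Aug 23→Ghosh, Aug 24→Delgado+Farahani.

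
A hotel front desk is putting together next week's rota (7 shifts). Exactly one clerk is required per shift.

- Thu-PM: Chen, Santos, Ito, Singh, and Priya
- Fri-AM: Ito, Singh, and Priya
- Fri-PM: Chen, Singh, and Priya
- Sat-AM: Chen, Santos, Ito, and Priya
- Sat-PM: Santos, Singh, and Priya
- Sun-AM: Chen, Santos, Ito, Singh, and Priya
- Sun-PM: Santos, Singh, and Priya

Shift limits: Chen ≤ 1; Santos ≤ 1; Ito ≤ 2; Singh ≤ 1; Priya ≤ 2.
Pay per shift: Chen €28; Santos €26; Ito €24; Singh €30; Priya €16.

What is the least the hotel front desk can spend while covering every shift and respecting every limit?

€164

Picking the cheapest available clerk for each shift independently would cost €112, but that ignores the shift limits.
An optimal schedule: Thu-PM→Priya, Fri-AM→Ito, Fri-PM→Chen, Sat-AM→Ito, Sat-PM→Santos, Sun-AM→Priya, Sun-PM→Singh.
Total: 16 + 24 + 28 + 24 + 26 + 16 + 30 = €164.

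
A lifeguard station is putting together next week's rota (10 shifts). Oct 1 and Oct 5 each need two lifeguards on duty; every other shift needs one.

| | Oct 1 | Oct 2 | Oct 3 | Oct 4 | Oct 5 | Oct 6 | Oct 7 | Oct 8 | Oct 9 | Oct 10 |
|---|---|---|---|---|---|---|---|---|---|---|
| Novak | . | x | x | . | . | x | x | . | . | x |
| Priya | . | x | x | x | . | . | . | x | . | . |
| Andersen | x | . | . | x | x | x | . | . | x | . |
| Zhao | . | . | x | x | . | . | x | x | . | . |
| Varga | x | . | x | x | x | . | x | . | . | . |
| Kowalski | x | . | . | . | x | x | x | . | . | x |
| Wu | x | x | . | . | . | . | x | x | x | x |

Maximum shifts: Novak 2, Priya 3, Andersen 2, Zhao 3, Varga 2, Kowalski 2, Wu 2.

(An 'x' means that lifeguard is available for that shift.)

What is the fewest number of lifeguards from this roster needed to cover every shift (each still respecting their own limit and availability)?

12 slots to fill and no one can take more than 3, so at least ⌈12/3⌉ = 4 lifeguards are needed.
No set of 5 lifeguards can cover every shift (each such set leaves at least one shift with no one available or exceeds a cap).
Novak, Priya, Andersen, Zhao, Varga, and Kowalski alone can cover everything: Oct 1→Andersen+Varga, Oct 2→Novak, Oct 3→Priya, Oct 4→Priya, Oct 5→Varga+Kowalski, Oct 6→Kowalski, Oct 7→Zhao, Oct 8→Priya, Oct 9→Andersen, Oct 10→Novak.

6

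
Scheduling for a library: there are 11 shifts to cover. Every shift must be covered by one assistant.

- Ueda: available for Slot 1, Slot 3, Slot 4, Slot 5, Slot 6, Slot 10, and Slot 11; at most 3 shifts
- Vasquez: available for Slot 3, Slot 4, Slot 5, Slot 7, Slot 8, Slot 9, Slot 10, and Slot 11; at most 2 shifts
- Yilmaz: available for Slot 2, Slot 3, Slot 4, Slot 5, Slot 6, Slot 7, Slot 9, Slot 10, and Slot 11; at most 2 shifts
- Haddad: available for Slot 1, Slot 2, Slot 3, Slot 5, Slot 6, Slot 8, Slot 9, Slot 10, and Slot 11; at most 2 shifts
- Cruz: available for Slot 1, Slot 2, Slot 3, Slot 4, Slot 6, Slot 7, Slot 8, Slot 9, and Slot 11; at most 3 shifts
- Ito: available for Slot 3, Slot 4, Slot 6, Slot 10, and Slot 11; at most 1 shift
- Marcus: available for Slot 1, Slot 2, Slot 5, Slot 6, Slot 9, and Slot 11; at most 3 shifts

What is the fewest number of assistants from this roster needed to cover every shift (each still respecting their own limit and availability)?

11 slots to fill and no one can take more than 3, so at least ⌈11/3⌉ = 4 assistants are needed.
Ueda, Vasquez, Cruz, and Marcus alone can cover everything: Slot 1→Ueda, Slot 2→Cruz, Slot 3→Ueda, Slot 4→Cruz, Slot 5→Marcus, Slot 6→Cruz, Slot 7→Vasquez, Slot 8→Vasquez, Slot 9→Marcus, Slot 10→Ueda, Slot 11→Marcus.

4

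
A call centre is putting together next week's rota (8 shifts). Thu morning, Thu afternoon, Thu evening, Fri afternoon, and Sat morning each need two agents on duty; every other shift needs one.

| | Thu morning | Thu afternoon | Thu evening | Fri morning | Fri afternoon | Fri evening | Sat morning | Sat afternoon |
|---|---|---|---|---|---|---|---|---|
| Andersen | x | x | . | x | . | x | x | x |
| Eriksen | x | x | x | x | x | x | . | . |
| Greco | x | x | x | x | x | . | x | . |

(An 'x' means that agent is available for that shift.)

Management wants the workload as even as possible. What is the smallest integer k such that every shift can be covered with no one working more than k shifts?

5

With 3 agents and 13 worker-slots to fill, someone must work at least ⌈13/3⌉ = 5 shifts, so k ≥ 5.
k = 5 works: Thu morning→Andersen+Eriksen, Thu afternoon→Andersen+Eriksen, Thu evening→Eriksen+Greco, Fri morning→Eriksen, Fri afternoon→Eriksen+Greco, Fri evening→Andersen, Sat morning→Andersen+Greco, Sat afternoon→Andersen.
Loads: Andersen 5, Eriksen 5, Greco 3 — all ≤ 5.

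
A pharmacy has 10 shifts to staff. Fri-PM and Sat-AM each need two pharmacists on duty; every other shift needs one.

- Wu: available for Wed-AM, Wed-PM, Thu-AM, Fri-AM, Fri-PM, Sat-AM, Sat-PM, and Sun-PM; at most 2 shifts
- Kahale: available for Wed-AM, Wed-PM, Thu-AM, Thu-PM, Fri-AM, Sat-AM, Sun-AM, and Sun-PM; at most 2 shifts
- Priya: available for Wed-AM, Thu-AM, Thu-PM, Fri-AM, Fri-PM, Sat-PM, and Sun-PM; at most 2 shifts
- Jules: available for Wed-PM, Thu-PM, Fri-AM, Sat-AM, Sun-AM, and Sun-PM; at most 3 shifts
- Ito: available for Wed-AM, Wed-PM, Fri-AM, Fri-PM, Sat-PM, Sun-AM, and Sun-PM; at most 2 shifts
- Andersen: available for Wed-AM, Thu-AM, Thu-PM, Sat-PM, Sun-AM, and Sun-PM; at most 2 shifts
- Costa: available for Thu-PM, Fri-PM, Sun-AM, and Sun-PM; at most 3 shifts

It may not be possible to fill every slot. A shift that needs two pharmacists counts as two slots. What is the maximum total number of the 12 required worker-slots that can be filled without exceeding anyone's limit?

Total capacity across all pharmacists is 2+2+2+3+2+2+3 = 16, and 12 slots are needed, so at most 12 can be filled.
An assignment achieving 12: Wed-AM→Ito, Wed-PM→Wu, Thu-AM→Kahale, Thu-PM→Jules, Fri-AM→Jules, Fri-PM→Priya+Ito, Sat-AM→Wu+Kahale, Sat-PM→Priya, Sun-AM→Jules, Sun-PM→Andersen.
Loads: Wu 2/2, Kahale 2/2, Priya 2/2, Jules 3/3, Ito 2/2, Andersen 1/2, Costa 0/3.

12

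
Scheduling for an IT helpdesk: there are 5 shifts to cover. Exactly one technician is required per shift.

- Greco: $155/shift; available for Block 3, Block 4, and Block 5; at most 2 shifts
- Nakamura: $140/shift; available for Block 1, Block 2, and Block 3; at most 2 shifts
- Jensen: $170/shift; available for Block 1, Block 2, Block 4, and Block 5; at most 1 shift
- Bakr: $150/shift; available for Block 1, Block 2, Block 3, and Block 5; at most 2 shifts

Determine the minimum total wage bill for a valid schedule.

$735

Picking the cheapest available technician for each shift independently would cost $725, but that ignores the shift limits.
An optimal schedule: Block 1→Nakamura, Block 2→Nakamura, Block 3→Bakr, Block 4→Greco, Block 5→Bakr.
Total: 140 + 140 + 150 + 155 + 150 = $735.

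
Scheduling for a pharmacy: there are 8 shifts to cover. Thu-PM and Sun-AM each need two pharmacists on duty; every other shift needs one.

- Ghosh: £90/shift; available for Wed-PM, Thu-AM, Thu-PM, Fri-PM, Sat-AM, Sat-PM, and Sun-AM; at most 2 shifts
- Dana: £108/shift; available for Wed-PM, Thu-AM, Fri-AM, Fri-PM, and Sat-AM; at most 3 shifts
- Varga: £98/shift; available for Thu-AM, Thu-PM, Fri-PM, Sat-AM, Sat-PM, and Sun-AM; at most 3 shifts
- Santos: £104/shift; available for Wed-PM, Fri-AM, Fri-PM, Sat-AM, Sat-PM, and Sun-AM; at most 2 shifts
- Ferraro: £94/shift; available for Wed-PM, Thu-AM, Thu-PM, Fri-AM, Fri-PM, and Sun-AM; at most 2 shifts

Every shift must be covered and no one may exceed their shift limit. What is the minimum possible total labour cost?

£978

Picking the cheapest available pharmacist for each shift independently would cost £912, but that ignores the shift limits.
An optimal schedule: Wed-PM→Santos, Thu-AM→Varga, Thu-PM→Ghosh+Ferraro, Fri-AM→Ferraro, Fri-PM→Dana, Sat-AM→Varga, Sat-PM→Ghosh, Sun-AM→Varga+Santos.
Total: 104 + 98 + 90 + 94 + 94 + 108 + 98 + 90 + 98 + 104 = £978.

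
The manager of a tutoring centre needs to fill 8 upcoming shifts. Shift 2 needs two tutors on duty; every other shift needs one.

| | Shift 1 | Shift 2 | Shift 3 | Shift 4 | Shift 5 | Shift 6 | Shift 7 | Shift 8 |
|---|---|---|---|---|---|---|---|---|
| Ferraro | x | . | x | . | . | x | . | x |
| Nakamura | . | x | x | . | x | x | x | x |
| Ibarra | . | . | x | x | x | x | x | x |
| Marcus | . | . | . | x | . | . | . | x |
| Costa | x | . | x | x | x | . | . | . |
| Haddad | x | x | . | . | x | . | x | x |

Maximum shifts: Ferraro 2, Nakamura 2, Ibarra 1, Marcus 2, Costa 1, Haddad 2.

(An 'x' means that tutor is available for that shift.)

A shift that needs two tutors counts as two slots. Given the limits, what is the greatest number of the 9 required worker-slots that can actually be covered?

Total capacity across all tutors is 2+2+1+2+1+2 = 10, and 9 slots are needed, so at most 9 can be filled.
An assignment achieving 9: Shift 1→Ferraro, Shift 2→Nakamura+Haddad, Shift 3→Costa, Shift 4→Ibarra, Shift 5→Haddad, Shift 6→Ferraro, Shift 7→Nakamura, Shift 8→Marcus.
Loads: Ferraro 2/2, Nakamura 2/2, Ibarra 1/1, Marcus 1/2, Costa 1/1, Haddad 2/2.

9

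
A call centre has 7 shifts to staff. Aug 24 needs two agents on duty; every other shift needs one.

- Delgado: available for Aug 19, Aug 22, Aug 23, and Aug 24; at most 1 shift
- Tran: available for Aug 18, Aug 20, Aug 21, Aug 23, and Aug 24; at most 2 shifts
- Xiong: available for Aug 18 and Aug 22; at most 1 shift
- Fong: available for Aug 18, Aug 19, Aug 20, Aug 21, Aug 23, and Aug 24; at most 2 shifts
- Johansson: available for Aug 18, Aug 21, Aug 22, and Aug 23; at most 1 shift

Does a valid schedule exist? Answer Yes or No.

No

Total capacity is 1+2+1+2+1 = 7 but 8 worker-slots are needed — infeasible.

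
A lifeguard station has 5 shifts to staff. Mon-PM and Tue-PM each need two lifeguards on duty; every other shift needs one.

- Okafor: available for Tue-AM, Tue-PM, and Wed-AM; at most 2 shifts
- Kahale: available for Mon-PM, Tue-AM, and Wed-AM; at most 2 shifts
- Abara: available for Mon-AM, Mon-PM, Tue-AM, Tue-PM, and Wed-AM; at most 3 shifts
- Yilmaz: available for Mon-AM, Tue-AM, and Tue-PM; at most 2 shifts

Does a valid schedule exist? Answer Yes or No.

Yes

Mon-PM can only be covered by Kahale and Abara, so that assignment is forced.
One valid schedule: Mon-AM→Abara, Mon-PM→Kahale+Abara, Tue-AM→Kahale, Tue-PM→Okafor+Abara, Wed-AM→Okafor.
Loads: Okafor 2/2, Kahale 2/2, Abara 3/3, Yilmaz 0/2 — all within limits.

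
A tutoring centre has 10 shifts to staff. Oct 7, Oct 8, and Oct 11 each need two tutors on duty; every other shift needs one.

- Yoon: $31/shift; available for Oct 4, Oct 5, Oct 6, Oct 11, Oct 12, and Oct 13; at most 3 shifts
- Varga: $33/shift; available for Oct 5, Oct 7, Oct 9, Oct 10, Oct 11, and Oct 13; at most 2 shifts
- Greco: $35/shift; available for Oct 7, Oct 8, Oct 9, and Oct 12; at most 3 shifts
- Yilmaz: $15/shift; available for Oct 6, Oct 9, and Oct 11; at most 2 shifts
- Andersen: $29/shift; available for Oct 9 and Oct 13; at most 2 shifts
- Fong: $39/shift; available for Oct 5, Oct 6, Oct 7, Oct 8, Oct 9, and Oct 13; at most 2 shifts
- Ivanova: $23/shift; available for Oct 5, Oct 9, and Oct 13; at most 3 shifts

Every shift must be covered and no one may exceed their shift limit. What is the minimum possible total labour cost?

Oct 4 can only be covered by Yoon, so that assignment is forced.
Oct 8 can only be covered by Greco and Fong, so that assignment is forced.
Oct 10 can only be covered by Varga, so that assignment is forced.
Picking the cheapest available tutor for each shift independently would cost $359, but that ignores the shift limits.
An optimal schedule: Oct 4→Yoon, Oct 5→Ivanova, Oct 6→Yilmaz, Oct 7→Varga+Greco, Oct 8→Greco+Fong, Oct 9→Ivanova, Oct 10→Varga, Oct 11→Yilmaz+Yoon, Oct 12→Yoon, Oct 13→Ivanova.
Total: 31 + 23 + 15 + 33 + 35 + 35 + 39 + 23 + 33 + 15 + 31 + 31 + 23 = $367.

$367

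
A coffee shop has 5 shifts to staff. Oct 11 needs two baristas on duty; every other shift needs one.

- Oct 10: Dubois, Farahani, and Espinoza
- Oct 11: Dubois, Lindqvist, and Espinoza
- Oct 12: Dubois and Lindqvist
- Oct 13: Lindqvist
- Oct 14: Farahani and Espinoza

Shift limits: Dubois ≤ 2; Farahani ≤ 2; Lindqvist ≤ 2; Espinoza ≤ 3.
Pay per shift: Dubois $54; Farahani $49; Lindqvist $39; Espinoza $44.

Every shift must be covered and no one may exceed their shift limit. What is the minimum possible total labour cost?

Oct 13 can only be covered by Lindqvist, so that assignment is forced.
Picking the cheapest available barista for each shift independently would cost $249, but that ignores the shift limits.
An optimal schedule: Oct 10→Espinoza, Oct 11→Espinoza+Dubois, Oct 12→Lindqvist, Oct 13→Lindqvist, Oct 14→Espinoza.
Total: 44 + 44 + 54 + 39 + 39 + 44 = $264.

$264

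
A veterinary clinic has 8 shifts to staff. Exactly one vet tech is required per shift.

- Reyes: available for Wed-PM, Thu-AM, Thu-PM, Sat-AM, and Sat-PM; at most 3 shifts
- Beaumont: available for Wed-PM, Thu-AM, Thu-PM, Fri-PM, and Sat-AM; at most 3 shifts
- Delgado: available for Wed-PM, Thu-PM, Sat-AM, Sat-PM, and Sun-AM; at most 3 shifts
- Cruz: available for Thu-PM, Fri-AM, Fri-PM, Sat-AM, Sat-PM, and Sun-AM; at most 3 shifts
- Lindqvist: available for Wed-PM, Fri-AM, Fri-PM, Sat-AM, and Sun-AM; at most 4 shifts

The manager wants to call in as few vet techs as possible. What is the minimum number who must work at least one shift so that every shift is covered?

3

8 slots to fill and no one can take more than 4, so at least ⌈8/4⌉ = 2 vet techs are needed.
Any 2 vet techs together have capacity at most 4+3 = 7 < 8 slots, so 2 can never suffice.
Reyes, Beaumont, and Cruz alone can cover everything: Wed-PM→Reyes, Thu-AM→Reyes, Thu-PM→Beaumont, Fri-AM→Cruz, Fri-PM→Beaumont, Sat-AM→Beaumont, Sat-PM→Reyes, Sun-AM→Cruz.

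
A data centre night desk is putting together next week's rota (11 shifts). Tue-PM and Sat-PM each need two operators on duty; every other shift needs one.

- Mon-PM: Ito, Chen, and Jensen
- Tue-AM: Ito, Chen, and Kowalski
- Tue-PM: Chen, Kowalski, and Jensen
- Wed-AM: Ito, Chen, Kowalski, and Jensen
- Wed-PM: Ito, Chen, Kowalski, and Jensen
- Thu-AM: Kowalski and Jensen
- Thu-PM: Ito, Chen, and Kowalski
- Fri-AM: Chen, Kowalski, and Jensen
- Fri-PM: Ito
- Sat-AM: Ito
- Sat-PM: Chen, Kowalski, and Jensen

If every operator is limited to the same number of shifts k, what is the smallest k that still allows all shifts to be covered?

4

With 4 operators and 13 worker-slots to fill, someone must work at least ⌈13/4⌉ = 4 shifts, so k ≥ 4.
k = 4 works: Mon-PM→Ito, Tue-AM→Ito, Tue-PM→Chen+Kowalski, Wed-AM→Kowalski, Wed-PM→Jensen, Thu-AM→Kowalski, Thu-PM→Chen, Fri-AM→Chen, Fri-PM→Ito, Sat-AM→Ito, Sat-PM→Chen+Kowalski.
Loads: Ito 4, Chen 4, Kowalski 4, Jensen 1 — all ≤ 4.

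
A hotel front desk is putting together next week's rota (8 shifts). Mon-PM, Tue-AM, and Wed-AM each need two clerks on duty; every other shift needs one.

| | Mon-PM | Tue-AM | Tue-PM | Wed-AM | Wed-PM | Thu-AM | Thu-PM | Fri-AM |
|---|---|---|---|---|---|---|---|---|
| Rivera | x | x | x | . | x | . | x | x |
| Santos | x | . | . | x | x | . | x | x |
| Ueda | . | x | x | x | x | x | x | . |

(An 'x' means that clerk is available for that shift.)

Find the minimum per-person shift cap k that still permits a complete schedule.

4

With 3 clerks and 11 worker-slots to fill, someone must work at least ⌈11/3⌉ = 4 shifts, so k ≥ 4.
k = 4 works: Mon-PM→Rivera+Santos, Tue-AM→Rivera+Ueda, Tue-PM→Rivera, Wed-AM→Santos+Ueda, Wed-PM→Santos, Thu-AM→Ueda, Thu-PM→Santos, Fri-AM→Rivera.
Loads: Rivera 4, Santos 4, Ueda 3 — all ≤ 4.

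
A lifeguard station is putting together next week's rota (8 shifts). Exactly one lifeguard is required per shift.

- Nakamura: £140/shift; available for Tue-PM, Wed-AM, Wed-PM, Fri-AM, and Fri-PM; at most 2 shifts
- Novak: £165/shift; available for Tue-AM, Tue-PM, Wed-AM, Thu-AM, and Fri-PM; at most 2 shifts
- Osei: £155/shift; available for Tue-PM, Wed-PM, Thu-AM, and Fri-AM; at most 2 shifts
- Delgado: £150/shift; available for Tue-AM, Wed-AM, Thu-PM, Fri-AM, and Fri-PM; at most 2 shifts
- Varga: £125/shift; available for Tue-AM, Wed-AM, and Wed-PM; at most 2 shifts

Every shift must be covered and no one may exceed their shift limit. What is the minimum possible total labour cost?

Thu-PM can only be covered by Delgado, so that assignment is forced.
Picking the cheapest available lifeguard for each shift independently would cost £1100, but that ignores the shift limits.
An optimal schedule: Tue-AM→Varga, Tue-PM→Nakamura, Wed-AM→Delgado, Wed-PM→Varga, Thu-AM→Osei, Thu-PM→Delgado, Fri-AM→Osei, Fri-PM→Nakamura.
Total: 125 + 140 + 150 + 125 + 155 + 150 + 155 + 140 = £1140.

£1140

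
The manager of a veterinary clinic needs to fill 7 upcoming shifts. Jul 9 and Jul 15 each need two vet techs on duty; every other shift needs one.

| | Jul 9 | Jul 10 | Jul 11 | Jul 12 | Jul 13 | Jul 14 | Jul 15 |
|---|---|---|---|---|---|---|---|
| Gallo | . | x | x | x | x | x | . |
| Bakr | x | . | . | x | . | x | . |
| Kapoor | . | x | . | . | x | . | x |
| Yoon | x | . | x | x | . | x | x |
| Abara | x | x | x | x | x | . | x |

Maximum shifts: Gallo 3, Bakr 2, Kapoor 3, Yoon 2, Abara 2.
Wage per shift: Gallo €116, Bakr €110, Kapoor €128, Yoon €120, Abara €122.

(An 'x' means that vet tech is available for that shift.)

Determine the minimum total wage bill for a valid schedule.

€1052

Picking the cheapest available vet tech for each shift independently would cost €1040, but that ignores the shift limits.
An optimal schedule: Jul 9→Bakr+Yoon, Jul 10→Gallo, Jul 11→Gallo, Jul 12→Abara, Jul 13→Gallo, Jul 14→Bakr, Jul 15→Yoon+Abara.
Total: 110 + 120 + 116 + 116 + 122 + 116 + 110 + 120 + 122 = €1052.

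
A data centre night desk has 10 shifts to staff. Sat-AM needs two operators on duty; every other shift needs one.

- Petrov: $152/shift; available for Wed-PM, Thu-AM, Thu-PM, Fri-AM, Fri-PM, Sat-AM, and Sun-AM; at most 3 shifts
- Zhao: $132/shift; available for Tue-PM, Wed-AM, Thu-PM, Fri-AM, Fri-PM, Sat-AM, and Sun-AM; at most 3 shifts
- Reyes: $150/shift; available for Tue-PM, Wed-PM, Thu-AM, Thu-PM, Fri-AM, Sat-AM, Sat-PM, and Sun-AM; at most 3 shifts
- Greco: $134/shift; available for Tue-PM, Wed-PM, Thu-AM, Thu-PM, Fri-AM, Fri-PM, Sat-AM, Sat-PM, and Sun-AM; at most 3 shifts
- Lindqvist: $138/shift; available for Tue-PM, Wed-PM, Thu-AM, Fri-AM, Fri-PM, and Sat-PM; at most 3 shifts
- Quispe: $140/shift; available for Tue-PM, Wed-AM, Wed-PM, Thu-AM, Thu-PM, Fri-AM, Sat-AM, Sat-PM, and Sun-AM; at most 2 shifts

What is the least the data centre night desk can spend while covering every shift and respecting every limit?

$1492

Picking the cheapest available operator for each shift independently would cost $1460, but that ignores the shift limits.
An optimal schedule: Tue-PM→Zhao, Wed-AM→Zhao, Wed-PM→Lindqvist, Thu-AM→Lindqvist, Thu-PM→Greco, Fri-AM→Lindqvist, Fri-PM→Zhao, Sat-AM→Greco+Quispe, Sat-PM→Greco, Sun-AM→Quispe.
Total: 132 + 132 + 138 + 138 + 134 + 138 + 132 + 134 + 140 + 134 + 140 = $1492.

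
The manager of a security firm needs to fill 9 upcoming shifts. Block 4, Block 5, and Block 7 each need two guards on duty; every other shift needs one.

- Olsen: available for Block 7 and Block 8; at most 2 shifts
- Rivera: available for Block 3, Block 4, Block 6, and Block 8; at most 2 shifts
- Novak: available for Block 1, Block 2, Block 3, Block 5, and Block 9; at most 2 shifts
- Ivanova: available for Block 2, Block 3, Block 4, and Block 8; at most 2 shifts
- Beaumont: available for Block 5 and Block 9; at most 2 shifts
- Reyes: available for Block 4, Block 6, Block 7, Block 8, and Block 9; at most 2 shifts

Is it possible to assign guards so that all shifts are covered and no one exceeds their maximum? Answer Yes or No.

Block 1 can only be covered by Novak, so that assignment is forced.
Block 5 can only be covered by Novak and Beaumont, so that assignment is forced.
Block 7 can only be covered by Olsen and Reyes, so that assignment is forced.
One valid schedule: Block 1→Novak, Block 2→Ivanova, Block 3→Rivera, Block 4→Ivanova+Reyes, Block 5→Novak+Beaumont, Block 6→Rivera, Block 7→Olsen+Reyes, Block 8→Olsen, Block 9→Beaumont.
Loads: Olsen 2/2, Rivera 2/2, Novak 2/2, Ivanova 2/2, Beaumont 2/2, Reyes 2/2 — all within limits.

Yes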